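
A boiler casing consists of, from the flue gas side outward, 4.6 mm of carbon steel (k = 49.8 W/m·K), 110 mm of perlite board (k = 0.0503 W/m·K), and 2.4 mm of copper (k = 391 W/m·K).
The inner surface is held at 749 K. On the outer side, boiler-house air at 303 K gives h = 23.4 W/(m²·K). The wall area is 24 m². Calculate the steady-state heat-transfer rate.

Model the wall as resistances in series:
R_carbon steel = L/(kA) = 0.0046/(49.8×24) = 3.849×10^-6 K/W
R_perlite board = L/(kA) = 0.11/(0.0503×24) = 0.09112 K/W
R_copper = L/(kA) = 0.0024/(391×24) = 2.558×10^-7 K/W
R_outer film = 1/(h_o·A) = 1/(23.4×24) = 0.001781 K/W
R_total = 0.0929 K/W
Q = ΔT / R_total = 446 / 0.0929

Q ≈ 4800 W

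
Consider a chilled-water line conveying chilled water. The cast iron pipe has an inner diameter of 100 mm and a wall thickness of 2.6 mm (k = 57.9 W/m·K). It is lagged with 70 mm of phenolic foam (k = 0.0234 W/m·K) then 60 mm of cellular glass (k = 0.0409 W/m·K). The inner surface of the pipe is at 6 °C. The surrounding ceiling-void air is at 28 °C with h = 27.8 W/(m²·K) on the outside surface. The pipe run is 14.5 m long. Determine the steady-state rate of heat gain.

Cylindrical conduction, so R = ln(r₂/r₁)/(2πkL) per layer, in series:
R_cast iron pipe wall = ln(52.6/50)/(2π×57.9×14.5) = 9.61×10^-6 K/W
R_phenolic foam = ln(122.6/52.6)/(2π×0.0234×14.5) = 0.3969 K/W
R_cellular glass = ln(182.6/122.6)/(2π×0.0409×14.5) = 0.1069 K/W
R_outer film = 1/(h_o·2πr_oL) = 1/(27.8×2π×0.1826×14.5) = 0.002162 K/W
R_total = 0.506 K/W
Q = ΔT/R_total = 22/0.506

Q ≈ 43.5 W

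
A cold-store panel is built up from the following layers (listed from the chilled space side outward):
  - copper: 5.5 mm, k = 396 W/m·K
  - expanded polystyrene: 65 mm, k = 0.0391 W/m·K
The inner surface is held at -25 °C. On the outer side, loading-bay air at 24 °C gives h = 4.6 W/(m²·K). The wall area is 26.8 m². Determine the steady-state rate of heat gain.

Q ≈ 699 W

Thermal resistances in series:
R_copper = L/(kA) = 0.0055/(396×26.8) = 5.182×10^-7 K/W
R_expanded polystyrene = L/(kA) = 0.065/(0.0391×26.8) = 0.06203 K/W
R_outer film = 1/(h_o·A) = 1/(4.6×26.8) = 0.008112 K/W
R_total = 0.07014 K/W
Q = ΔT / R_total = 49 / 0.07014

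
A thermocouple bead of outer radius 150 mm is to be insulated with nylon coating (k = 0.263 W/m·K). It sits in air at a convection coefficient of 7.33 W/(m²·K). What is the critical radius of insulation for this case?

r_cr ≈ 71.8 mm

For a sphere r_cr = 2k/h = 2×0.263/7.33
r_cr = 71.8 mm; since the bare radius (150 mm) is above r_cr, any added insulation will reduce heat loss.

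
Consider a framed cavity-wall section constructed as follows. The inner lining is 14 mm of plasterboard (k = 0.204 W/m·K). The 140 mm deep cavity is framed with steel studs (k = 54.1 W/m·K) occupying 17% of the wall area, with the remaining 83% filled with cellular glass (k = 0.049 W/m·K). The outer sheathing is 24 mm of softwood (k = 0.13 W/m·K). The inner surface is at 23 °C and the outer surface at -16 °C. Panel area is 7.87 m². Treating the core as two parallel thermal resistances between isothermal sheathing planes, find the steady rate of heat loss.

Q ≈ 1140 W

Sheathing layers in series; stud and cavity paths in parallel between them.
R_inner = 0.014/(0.204×7.87) = 0.00872 K/W
R_stud  = 0.14/(54.1×0.17×7.87) = 0.001934 K/W
R_cav   = 0.14/(0.049×0.83×7.87) = 0.4374 K/W
1/R_core = 1/R_stud + 1/R_cav → R_core = 0.001926 K/W
R_outer = 0.024/(0.13×7.87) = 0.02346 K/W
R_total = 0.0341 K/W
Q = ΔT/R_total = 39/0.0341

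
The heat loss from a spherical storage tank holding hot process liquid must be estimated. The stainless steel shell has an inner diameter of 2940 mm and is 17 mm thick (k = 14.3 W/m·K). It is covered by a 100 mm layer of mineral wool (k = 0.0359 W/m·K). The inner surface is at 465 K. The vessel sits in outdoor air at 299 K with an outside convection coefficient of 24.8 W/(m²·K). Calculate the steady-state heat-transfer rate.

Q ≈ 1740 W

For a spherical shell R = (1/r₁ − 1/r₂)/(4πk); film R = 1/(h·4πr²). In series:
R_stainless steel shell = (1/1.47 − 1/1.487)/(4π×14.3) = 4.328×10^-5 K/W
R_mineral wool = (1/1.487 − 1/1.587)/(4π×0.0359) = 0.09393 K/W
R_outer film = 1/(h·4πr_o²) = 1/(24.8×4π×1.587²) = 0.001274 K/W
R_total = 0.09525 K/W
Q = ΔT/R_total = 166/0.09525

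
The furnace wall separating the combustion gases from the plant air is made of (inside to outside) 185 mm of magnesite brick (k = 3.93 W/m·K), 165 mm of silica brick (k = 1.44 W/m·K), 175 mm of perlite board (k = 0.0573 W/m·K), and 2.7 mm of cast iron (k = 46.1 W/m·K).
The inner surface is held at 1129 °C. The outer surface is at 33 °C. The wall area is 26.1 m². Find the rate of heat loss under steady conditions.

Q ≈ 8900 W

Treating each layer as a thermal resistance in series:
R_magnesite brick = L/(kA) = 0.185/(3.93×26.1) = 0.001804 K/W
R_silica brick = L/(kA) = 0.165/(1.44×26.1) = 0.00439 K/W
R_perlite board = L/(kA) = 0.175/(0.0573×26.1) = 0.117 K/W
R_cast iron = L/(kA) = 0.0027/(46.1×26.1) = 2.244×10^-6 K/W
R_total = 0.1232 K/W
Q = ΔT / R_total = 1096 / 0.1232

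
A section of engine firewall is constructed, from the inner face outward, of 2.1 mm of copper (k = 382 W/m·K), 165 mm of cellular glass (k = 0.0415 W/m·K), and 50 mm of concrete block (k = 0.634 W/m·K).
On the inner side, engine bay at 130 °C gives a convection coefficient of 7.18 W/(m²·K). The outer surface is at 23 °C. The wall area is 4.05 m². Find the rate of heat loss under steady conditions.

Using the resistance-network approach (series):
R_inner film = 1/(h_i·A) = 1/(7.18×4.05) = 0.03439 K/W
R_copper = L/(kA) = 0.0021/(382×4.05) = 1.357×10^-6 K/W
R_cellular glass = L/(kA) = 0.165/(0.0415×4.05) = 0.9817 K/W
R_concrete block = L/(kA) = 0.05/(0.634×4.05) = 0.01947 K/W
R_total = 1.036 K/W
Q = ΔT / R_total = 107 / 1.036

Q ≈ 103 W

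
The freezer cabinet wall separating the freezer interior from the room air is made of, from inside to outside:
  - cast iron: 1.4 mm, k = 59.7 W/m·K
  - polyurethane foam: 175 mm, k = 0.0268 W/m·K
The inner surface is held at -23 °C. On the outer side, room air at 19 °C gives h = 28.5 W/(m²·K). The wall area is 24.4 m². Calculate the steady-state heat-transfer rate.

Q ≈ 156 W

Series thermal resistances:
R_cast iron = L/(kA) = 0.0014/(59.7×24.4) = 9.611×10^-7 K/W
R_polyurethane foam = L/(kA) = 0.175/(0.0268×24.4) = 0.2676 K/W
R_outer film = 1/(h_o·A) = 1/(28.5×24.4) = 0.001438 K/W
R_total = 0.2691 K/W
Q = ΔT / R_total = 42 / 0.2691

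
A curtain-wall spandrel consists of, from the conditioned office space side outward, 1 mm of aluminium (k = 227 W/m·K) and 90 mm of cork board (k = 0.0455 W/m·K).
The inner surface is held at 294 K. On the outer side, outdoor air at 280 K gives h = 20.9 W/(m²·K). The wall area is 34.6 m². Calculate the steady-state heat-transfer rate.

Model the wall as resistances in series:
R_aluminium = L/(kA) = 0.001/(227×34.6) = 1.273×10^-7 K/W
R_cork board = L/(kA) = 0.09/(0.0455×34.6) = 0.05717 K/W
R_outer film = 1/(h_o·A) = 1/(20.9×34.6) = 0.001383 K/W
R_total = 0.05855 K/W
Q = ΔT / R_total = 14 / 0.05855

Q ≈ 239 W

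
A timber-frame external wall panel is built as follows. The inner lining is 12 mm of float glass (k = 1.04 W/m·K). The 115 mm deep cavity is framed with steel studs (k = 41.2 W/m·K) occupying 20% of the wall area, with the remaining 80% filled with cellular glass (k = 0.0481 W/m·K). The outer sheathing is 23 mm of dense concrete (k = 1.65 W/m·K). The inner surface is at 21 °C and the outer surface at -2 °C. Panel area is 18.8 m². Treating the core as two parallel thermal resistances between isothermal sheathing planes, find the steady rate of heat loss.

Sheathing layers in series; stud and cavity paths in parallel between them.
R_inner = 0.012/(1.04×18.8) = 6.137×10^-4 K/W
R_stud  = 0.115/(41.2×0.2×18.8) = 7.424×10^-4 K/W
R_cav   = 0.115/(0.0481×0.8×18.8) = 0.159 K/W
1/R_core = 1/R_stud + 1/R_cav → R_core = 7.389×10^-4 K/W
R_outer = 0.023/(1.65×18.8) = 7.415×10^-4 K/W
R_total = 0.002094 K/W
Q = ΔT/R_total = 23/0.002094

Q ≈ 11000 W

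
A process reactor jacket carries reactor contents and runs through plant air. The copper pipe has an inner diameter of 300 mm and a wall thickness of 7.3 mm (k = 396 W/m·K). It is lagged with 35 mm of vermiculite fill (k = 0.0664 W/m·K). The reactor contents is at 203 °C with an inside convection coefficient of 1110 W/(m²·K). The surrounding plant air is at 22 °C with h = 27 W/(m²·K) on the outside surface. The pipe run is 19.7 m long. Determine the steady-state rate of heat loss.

Q ≈ 6950 W

Per-layer cylindrical resistances, series-summed:
R_inner film = 1/(h_i·2πr₁L) = 1/(1110×2π×0.15×19.7) = 4.852×10^-5 K/W
R_copper pipe wall = ln(157.3/150)/(2π×396×19.7) = 9.695×10^-7 K/W
R_vermiculite fill = ln(192.3/157.3)/(2π×0.0664×19.7) = 0.02444 K/W
R_outer film = 1/(h_o·2πr_oL) = 1/(27×2π×0.1923×19.7) = 0.001556 K/W
R_total = 0.02605 K/W
Q = ΔT/R_total = 181/0.02605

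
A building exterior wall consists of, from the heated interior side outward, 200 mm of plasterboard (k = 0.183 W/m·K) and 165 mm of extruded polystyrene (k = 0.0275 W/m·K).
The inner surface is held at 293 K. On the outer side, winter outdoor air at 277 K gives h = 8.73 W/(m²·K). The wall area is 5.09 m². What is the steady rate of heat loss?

Q ≈ 11.3 W

Treating each layer as a thermal resistance in series:
R_plasterboard = L/(kA) = 0.2/(0.183×5.09) = 0.2147 K/W
R_extruded polystyrene = L/(kA) = 0.165/(0.0275×5.09) = 1.179 K/W
R_outer film = 1/(h_o·A) = 1/(8.73×5.09) = 0.0225 K/W
R_total = 1.416 K/W
Q = ΔT / R_total = 16 / 1.416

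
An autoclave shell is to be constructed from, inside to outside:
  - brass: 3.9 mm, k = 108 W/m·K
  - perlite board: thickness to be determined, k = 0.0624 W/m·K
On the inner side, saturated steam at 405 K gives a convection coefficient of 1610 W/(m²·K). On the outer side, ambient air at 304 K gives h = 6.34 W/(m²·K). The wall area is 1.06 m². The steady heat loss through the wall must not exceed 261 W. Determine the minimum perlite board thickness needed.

L ≈ 15.7 mm

Model the wall as resistances in series:
R_inner film = 1/(h_i·A) = 1/(1610×1.06) = 5.86×10^-4 K/W
R_brass = L/(kA) = 0.0039/(108×1.06) = 3.407×10^-5 K/W
R_outer film = 1/(h_o·A) = 1/(6.34×1.06) = 0.1488 K/W
Sum of the known resistances R_other = 0.1494 K/W
Required total resistance R_tot = ΔT/Q_allow = 101/261 = 0.387 K/W
R_perlite board = R_tot − R_other = 0.2376 K/W
L = R·k·A = 0.2376×0.0624×1.06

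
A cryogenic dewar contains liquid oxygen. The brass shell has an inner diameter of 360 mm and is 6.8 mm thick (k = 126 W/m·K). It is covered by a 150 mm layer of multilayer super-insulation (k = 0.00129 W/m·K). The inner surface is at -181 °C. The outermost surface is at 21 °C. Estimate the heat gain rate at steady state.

Q ≈ 1.37 W

Radial (spherical) resistances in series:
R_brass shell = (1/0.18 − 1/0.1868)/(4π×126) = 1.277×10^-4 K/W
R_multilayer super-insulation = (1/0.1868 − 1/0.3368)/(4π×0.00129) = 147.1 K/W
R_total = 147.1 K/W
Q = ΔT/R_total = 202/147.1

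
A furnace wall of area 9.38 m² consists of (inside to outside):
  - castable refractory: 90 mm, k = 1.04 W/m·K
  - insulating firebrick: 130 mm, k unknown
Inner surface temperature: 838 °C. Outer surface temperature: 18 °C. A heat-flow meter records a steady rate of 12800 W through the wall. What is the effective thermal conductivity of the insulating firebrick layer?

Using the resistance-network approach (series):
R_castable refractory = L/(kA) = 0.09/(1.04×9.38) = 0.009226 K/W
Sum of known resistances R_other = 0.009226 K/W
Total R = ΔT/Q = 820/12800 = 0.06406 K/W
R_insulating firebrick = R_total − R_other = 0.05484 K/W
k = L/(R·A) = 0.13/(0.05484×9.38)

k ≈ 0.253 W/(m·K)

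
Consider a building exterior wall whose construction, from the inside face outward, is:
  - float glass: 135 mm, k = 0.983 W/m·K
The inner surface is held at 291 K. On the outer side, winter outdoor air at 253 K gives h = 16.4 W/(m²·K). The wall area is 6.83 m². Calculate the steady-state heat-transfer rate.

Q ≈ 1310 W

Treating each layer as a thermal resistance in series:
R_float glass = L/(kA) = 0.135/(0.983×6.83) = 0.02011 K/W
R_outer film = 1/(h_o·A) = 1/(16.4×6.83) = 0.008928 K/W
R_total = 0.02904 K/W
Q = ΔT / R_total = 38 / 0.02904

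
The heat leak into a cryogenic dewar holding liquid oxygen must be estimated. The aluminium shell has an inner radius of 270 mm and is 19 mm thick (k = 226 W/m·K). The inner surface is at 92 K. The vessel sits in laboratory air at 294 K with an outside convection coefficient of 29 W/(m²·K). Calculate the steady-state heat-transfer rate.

Q ≈ 6130 W

For a spherical shell R = (1/r₁ − 1/r₂)/(4πk); film R = 1/(h·4πr²). In series:
R_aluminium shell = (1/0.27 − 1/0.289)/(4π×226) = 8.574×10^-5 K/W
R_outer film = 1/(h·4πr_o²) = 1/(29×4π×0.289²) = 0.03285 K/W
R_total = 0.03294 K/W
Q = ΔT/R_total = 202/0.03294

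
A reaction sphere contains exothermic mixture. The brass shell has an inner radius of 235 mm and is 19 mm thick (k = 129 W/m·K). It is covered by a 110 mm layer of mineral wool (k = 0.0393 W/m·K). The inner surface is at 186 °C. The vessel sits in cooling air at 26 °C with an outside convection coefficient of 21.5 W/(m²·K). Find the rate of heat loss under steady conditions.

Spherical conduction: R = (1/r_in − 1/r_out)/(4πk) per layer; series-sum.
R_brass shell = (1/0.235 − 1/0.254)/(4π×129) = 1.964×10^-4 K/W
R_mineral wool = (1/0.254 − 1/0.364)/(4π×0.0393) = 2.409 K/W
R_outer film = 1/(h·4πr_o²) = 1/(21.5×4π×0.364²) = 0.02794 K/W
R_total = 2.437 K/W
Q = ΔT/R_total = 160/2.437

Q ≈ 65.6 W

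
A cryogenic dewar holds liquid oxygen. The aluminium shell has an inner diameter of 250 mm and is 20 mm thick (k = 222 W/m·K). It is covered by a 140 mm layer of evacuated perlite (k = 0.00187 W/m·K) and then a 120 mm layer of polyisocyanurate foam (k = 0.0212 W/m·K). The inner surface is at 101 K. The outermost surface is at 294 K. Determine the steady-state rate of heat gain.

Q ≈ 1.3 W

Radial (spherical) resistances in series:
R_aluminium shell = (1/0.125 − 1/0.145)/(4π×222) = 3.955×10^-4 K/W
R_evacuated perlite = (1/0.145 − 1/0.285)/(4π×0.00187) = 144.2 K/W
R_polyisocyanurate foam = (1/0.285 − 1/0.405)/(4π×0.0212) = 3.902 K/W
R_total = 148.1 K/W
Q = ΔT/R_total = 193/148.1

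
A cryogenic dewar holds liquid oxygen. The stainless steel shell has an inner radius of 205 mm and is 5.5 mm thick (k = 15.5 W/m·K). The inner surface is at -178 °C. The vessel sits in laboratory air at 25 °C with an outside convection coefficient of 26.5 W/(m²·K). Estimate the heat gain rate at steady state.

Q ≈ 2970 W

Spherical conduction: R = (1/r_in − 1/r_out)/(4πk) per layer; series-sum.
R_stainless steel shell = (1/0.205 − 1/0.2105)/(4π×15.5) = 6.544×10^-4 K/W
R_outer film = 1/(h·4πr_o²) = 1/(26.5×4π×0.2105²) = 0.06777 K/W
R_total = 0.06842 K/W
Q = ΔT/R_total = 203/0.06842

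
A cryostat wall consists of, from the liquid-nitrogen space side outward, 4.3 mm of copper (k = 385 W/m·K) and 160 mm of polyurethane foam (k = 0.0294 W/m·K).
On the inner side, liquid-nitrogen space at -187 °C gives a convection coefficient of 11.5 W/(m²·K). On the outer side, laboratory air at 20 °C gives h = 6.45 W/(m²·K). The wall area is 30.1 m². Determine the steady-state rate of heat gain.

Q ≈ 1100 W

Series thermal resistances:
R_inner film = 1/(h_i·A) = 1/(11.5×30.1) = 0.002889 K/W
R_copper = L/(kA) = 0.0043/(385×30.1) = 3.711×10^-7 K/W
R_polyurethane foam = L/(kA) = 0.16/(0.0294×30.1) = 0.1808 K/W
R_outer film = 1/(h_o·A) = 1/(6.45×30.1) = 0.005151 K/W
R_total = 0.1888 K/W
Q = ΔT / R_total = 207 / 0.1888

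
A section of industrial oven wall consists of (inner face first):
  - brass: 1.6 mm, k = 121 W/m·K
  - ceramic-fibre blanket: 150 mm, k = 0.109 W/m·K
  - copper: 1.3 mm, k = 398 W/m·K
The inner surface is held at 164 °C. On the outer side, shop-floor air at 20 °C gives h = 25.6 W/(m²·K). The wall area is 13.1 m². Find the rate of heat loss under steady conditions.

Using the resistance-network approach (series):
R_brass = L/(kA) = 0.0016/(121×13.1) = 1.009×10^-6 K/W
R_ceramic-fibre blanket = L/(kA) = 0.15/(0.109×13.1) = 0.105 K/W
R_copper = L/(kA) = 0.0013/(398×13.1) = 2.493×10^-7 K/W
R_outer film = 1/(h_o·A) = 1/(25.6×13.1) = 0.002982 K/W
R_total = 0.108 K/W
Q = ΔT / R_total = 144 / 0.108

Q ≈ 1330 W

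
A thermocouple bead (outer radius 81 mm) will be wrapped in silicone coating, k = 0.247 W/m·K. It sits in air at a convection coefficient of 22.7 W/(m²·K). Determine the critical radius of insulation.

For a sphere r_cr = 2k/h = 2×0.247/22.7
r_cr = 21.8 mm; since the bare radius (81 mm) is above r_cr, any added insulation will reduce heat loss.

r_cr ≈ 21.8 mm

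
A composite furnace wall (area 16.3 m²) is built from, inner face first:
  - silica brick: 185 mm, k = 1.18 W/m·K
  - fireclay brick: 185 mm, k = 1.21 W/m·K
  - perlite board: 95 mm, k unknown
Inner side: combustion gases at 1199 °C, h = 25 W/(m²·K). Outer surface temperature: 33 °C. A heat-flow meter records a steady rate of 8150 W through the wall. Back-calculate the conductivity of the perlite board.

k ≈ 0.0479 W/(m·K)

Using the resistance-network approach (series):
R_inner film = 1/(h_i·A) = 1/(25×16.3) = 0.002454 K/W
R_silica brick = L/(kA) = 0.185/(1.18×16.3) = 0.009618 K/W
R_fireclay brick = L/(kA) = 0.185/(1.21×16.3) = 0.00938 K/W
Sum of known resistances R_other = 0.02145 K/W
Total R = ΔT/Q = 1166/8150 = 0.1431 K/W
R_perlite board = R_total − R_other = 0.1216 K/W
k = L/(R·A) = 0.095/(0.1216×16.3)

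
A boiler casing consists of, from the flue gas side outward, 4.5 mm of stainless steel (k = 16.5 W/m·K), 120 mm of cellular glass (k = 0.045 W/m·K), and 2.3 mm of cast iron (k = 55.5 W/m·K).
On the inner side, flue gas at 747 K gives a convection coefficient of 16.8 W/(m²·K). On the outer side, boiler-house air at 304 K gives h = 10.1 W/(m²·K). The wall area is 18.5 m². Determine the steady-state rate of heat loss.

Thermal resistances in series:
R_inner film = 1/(h_i·A) = 1/(16.8×18.5) = 0.003218 K/W
R_stainless steel = L/(kA) = 0.0045/(16.5×18.5) = 1.474×10^-5 K/W
R_cellular glass = L/(kA) = 0.12/(0.045×18.5) = 0.1441 K/W
R_cast iron = L/(kA) = 0.0023/(55.5×18.5) = 2.24×10^-6 K/W
R_outer film = 1/(h_o·A) = 1/(10.1×18.5) = 0.005352 K/W
R_total = 0.1527 K/W
Q = ΔT / R_total = 443 / 0.1527

Q ≈ 2900 W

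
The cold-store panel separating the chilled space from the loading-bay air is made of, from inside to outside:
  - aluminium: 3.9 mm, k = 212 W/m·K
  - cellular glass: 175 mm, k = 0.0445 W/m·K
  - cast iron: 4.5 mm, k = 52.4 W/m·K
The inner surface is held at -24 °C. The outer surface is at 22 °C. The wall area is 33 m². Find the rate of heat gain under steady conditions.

Q ≈ 386 W

Series thermal resistances:
R_aluminium = L/(kA) = 0.0039/(212×33) = 5.575×10^-7 K/W
R_cellular glass = L/(kA) = 0.175/(0.0445×33) = 0.1192 K/W
R_cast iron = L/(kA) = 0.0045/(52.4×33) = 2.602×10^-6 K/W
R_total = 0.1192 K/W
Q = ΔT / R_total = 46 / 0.1192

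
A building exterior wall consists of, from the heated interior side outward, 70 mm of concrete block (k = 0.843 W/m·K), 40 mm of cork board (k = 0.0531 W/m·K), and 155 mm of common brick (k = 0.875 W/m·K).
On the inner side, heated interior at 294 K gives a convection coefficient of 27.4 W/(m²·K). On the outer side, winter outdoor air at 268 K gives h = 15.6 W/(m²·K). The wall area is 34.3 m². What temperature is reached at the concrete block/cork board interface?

Series thermal resistances:
R_inner film = 1/(h_i·A) = 1/(27.4×34.3) = 0.001064 K/W
R_concrete block = L/(kA) = 0.07/(0.843×34.3) = 0.002421 K/W
R_cork board = L/(kA) = 0.04/(0.0531×34.3) = 0.02196 K/W
R_common brick = L/(kA) = 0.155/(0.875×34.3) = 0.005165 K/W
R_outer film = 1/(h_o·A) = 1/(15.6×34.3) = 0.001869 K/W
R_total = 0.03248 K/W;  Q = ΔT/R_total = 26/0.03248 = 800.5 W
T_interface = T_inner − Q·ΣR(inner→interface) = 294 − 800×0.003485

T ≈ 291 K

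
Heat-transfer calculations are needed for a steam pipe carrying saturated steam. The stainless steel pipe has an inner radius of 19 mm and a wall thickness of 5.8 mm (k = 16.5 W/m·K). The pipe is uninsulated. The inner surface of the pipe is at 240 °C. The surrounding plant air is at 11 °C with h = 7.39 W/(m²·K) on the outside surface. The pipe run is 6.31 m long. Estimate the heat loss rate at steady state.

Cylindrical conduction, so R = ln(r₂/r₁)/(2πkL) per layer, in series:
R_stainless steel pipe wall = ln(24.8/19)/(2π×16.5×6.31) = 4.072×10^-4 K/W
R_outer film = 1/(h_o·2πr_oL) = 1/(7.39×2π×0.0248×6.31) = 0.1376 K/W
R_total = 0.138 K/W
Q = ΔT/R_total = 229/0.138

Q ≈ 1660 W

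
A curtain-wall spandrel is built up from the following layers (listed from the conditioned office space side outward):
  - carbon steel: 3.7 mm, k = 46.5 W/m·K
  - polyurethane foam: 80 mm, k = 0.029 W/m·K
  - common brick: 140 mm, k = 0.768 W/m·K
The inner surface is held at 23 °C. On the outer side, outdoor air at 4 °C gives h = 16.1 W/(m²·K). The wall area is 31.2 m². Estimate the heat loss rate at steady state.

Series thermal resistances:
R_carbon steel = L/(kA) = 0.0037/(46.5×31.2) = 2.55×10^-6 K/W
R_polyurethane foam = L/(kA) = 0.08/(0.029×31.2) = 0.08842 K/W
R_common brick = L/(kA) = 0.14/(0.768×31.2) = 0.005843 K/W
R_outer film = 1/(h_o·A) = 1/(16.1×31.2) = 0.001991 K/W
R_total = 0.09625 K/W
Q = ΔT / R_total = 19 / 0.09625

Q ≈ 197 W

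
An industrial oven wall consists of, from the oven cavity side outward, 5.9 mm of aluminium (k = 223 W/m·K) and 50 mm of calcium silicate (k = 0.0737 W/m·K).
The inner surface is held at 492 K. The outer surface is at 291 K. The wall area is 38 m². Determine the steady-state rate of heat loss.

Model the wall as resistances in series:
R_aluminium = L/(kA) = 0.0059/(223×38) = 6.962×10^-7 K/W
R_calcium silicate = L/(kA) = 0.05/(0.0737×38) = 0.01785 K/W
R_total = 0.01785 K/W
Q = ΔT / R_total = 201 / 0.01785

Q ≈ 11300 W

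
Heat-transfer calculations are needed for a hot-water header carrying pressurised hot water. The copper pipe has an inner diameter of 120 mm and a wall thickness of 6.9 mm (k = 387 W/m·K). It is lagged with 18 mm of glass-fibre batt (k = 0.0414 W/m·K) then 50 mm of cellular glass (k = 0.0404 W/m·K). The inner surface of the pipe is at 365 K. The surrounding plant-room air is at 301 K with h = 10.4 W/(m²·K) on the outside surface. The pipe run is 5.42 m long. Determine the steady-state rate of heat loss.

Radial resistances (cylindrical: R_cond = ln(r_o/r_i)/(2πkL), R_conv = 1/(h·2πrL)):
R_copper pipe wall = ln(66.9/60)/(2π×387×5.42) = 8.26×10^-6 K/W
R_glass-fibre batt = ln(84.9/66.9)/(2π×0.0414×5.42) = 0.169 K/W
R_cellular glass = ln(134.9/84.9)/(2π×0.0404×5.42) = 0.3366 K/W
R_outer film = 1/(h_o·2πr_oL) = 1/(10.4×2π×0.1349×5.42) = 0.02093 K/W
R_total = 0.5265 K/W
Q = ΔT/R_total = 64/0.5265

Q ≈ 122 W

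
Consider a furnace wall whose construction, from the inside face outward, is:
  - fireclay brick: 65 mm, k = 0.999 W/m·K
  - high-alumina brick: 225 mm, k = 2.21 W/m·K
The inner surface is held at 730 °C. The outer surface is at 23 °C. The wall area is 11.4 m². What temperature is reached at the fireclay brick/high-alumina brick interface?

T ≈ 454 °C

Using the resistance-network approach (series):
R_fireclay brick = L/(kA) = 0.065/(0.999×11.4) = 0.005707 K/W
R_high-alumina brick = L/(kA) = 0.225/(2.21×11.4) = 0.008931 K/W
R_total = 0.01464 K/W;  Q = ΔT/R_total = 707/0.01464 = 48300 W
T_interface = T_inner − Q·ΣR(inner→interface) = 730 − 48300×0.005707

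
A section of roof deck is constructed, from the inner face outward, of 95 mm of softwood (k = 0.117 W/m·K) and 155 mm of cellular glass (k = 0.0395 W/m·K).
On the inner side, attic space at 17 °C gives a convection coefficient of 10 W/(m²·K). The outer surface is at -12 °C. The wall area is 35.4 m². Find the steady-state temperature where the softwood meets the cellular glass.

T ≈ 11.5 °C

Series thermal resistances:
R_inner film = 1/(h_i·A) = 1/(10×35.4) = 0.002825 K/W
R_softwood = L/(kA) = 0.095/(0.117×35.4) = 0.02294 K/W
R_cellular glass = L/(kA) = 0.155/(0.0395×35.4) = 0.1108 K/W
R_total = 0.1366 K/W;  Q = ΔT/R_total = 29/0.1366 = 212.3 W
T_interface = T_inner − Q·ΣR(inner→interface) = 17 − 212×0.02576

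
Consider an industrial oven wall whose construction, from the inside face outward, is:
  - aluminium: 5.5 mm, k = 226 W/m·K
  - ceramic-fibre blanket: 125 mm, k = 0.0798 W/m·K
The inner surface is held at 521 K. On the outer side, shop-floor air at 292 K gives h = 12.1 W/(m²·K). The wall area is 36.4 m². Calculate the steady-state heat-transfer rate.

Q ≈ 5050 W

Treating each layer as a thermal resistance in series:
R_aluminium = L/(kA) = 0.0055/(226×36.4) = 6.686×10^-7 K/W
R_ceramic-fibre blanket = L/(kA) = 0.125/(0.0798×36.4) = 0.04303 K/W
R_outer film = 1/(h_o·A) = 1/(12.1×36.4) = 0.00227 K/W
R_total = 0.0453 K/W
Q = ΔT / R_total = 229 / 0.0453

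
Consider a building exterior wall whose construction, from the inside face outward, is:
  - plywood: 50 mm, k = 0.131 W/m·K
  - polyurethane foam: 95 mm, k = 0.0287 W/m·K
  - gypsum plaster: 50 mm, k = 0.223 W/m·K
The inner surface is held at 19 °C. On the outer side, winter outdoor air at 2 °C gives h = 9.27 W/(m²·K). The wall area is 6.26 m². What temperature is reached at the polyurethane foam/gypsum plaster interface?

Model the wall as resistances in series:
R_plywood = L/(kA) = 0.05/(0.131×6.26) = 0.06097 K/W
R_polyurethane foam = L/(kA) = 0.095/(0.0287×6.26) = 0.5288 K/W
R_gypsum plaster = L/(kA) = 0.05/(0.223×6.26) = 0.03582 K/W
R_outer film = 1/(h_o·A) = 1/(9.27×6.26) = 0.01723 K/W
R_total = 0.6428 K/W;  Q = ΔT/R_total = 17/0.6428 = 26.45 W
T_interface = T_inner − Q·ΣR(inner→interface) = 19 − 26.4×0.5897

T ≈ 3.4 °C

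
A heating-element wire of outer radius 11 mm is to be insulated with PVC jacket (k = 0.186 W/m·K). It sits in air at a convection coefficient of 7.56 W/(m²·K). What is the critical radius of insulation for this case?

For a cylinder r_cr = k/h = 0.186/7.56
r_cr = 24.6 mm; since the bare radius (11 mm) is below r_cr, adding a thin layer of insulation will *increase* heat loss.

r_cr ≈ 24.6 mm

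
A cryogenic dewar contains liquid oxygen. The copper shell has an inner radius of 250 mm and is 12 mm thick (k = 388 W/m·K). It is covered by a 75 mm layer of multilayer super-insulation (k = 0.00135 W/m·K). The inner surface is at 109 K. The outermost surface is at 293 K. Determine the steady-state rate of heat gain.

Q ≈ 3.67 W

For a spherical shell R = (1/r₁ − 1/r₂)/(4πk); film R = 1/(h·4πr²). In series:
R_copper shell = (1/0.25 − 1/0.262)/(4π×388) = 3.757×10^-5 K/W
R_multilayer super-insulation = (1/0.262 − 1/0.337)/(4π×0.00135) = 50.07 K/W
R_total = 50.07 K/W
Q = ΔT/R_total = 184/50.07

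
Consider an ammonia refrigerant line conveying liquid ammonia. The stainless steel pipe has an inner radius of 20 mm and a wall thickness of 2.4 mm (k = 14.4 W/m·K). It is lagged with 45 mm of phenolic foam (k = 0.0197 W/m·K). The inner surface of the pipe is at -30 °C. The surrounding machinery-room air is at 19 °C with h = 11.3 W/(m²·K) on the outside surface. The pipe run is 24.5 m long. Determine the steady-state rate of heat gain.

Q ≈ 132 W

Per-layer cylindrical resistances, series-summed:
R_stainless steel pipe wall = ln(22.4/20)/(2π×14.4×24.5) = 5.112×10^-5 K/W
R_phenolic foam = ln(67.4/22.4)/(2π×0.0197×24.5) = 0.3632 K/W
R_outer film = 1/(h_o·2πr_oL) = 1/(11.3×2π×0.0674×24.5) = 0.008529 K/W
R_total = 0.3718 K/W
Q = ΔT/R_total = 49/0.3718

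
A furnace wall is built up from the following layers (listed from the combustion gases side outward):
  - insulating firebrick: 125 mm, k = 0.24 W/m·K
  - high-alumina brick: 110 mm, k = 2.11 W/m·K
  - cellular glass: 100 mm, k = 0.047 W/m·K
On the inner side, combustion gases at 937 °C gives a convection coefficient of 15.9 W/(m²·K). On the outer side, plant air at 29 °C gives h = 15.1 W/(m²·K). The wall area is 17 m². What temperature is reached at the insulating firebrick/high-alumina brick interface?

Treating each layer as a thermal resistance in series:
R_inner film = 1/(h_i·A) = 1/(15.9×17) = 0.0037 K/W
R_insulating firebrick = L/(kA) = 0.125/(0.24×17) = 0.03064 K/W
R_high-alumina brick = L/(kA) = 0.11/(2.11×17) = 0.003067 K/W
R_cellular glass = L/(kA) = 0.1/(0.047×17) = 0.1252 K/W
R_outer film = 1/(h_o·A) = 1/(15.1×17) = 0.003896 K/W
R_total = 0.1665 K/W;  Q = ΔT/R_total = 908/0.1665 = 5455 W
T_interface = T_inner − Q·ΣR(inner→interface) = 937 − 5450×0.03434

T ≈ 750 °C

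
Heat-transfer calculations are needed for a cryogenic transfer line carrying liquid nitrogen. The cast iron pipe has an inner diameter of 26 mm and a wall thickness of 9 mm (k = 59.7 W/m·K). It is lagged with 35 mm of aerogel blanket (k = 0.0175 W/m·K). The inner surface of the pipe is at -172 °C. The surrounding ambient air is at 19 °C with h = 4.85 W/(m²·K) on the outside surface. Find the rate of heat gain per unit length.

q′ ≈ 20.7 W/m

For a radial system each layer contributes R = ln(r_out/r_in)/(2πkL); films add R = 1/(hA).
R_cast iron pipe wall = ln(22/13)/(2π×59.7×1) = 0.001403 K/W
R_aerogel blanket = ln(57/22)/(2π×0.0175×1) = 8.658 K/W
R_outer film = 1/(h_o·2πr_oL) = 1/(4.85×2π×0.057×1) = 0.5757 K/W
R_total = 9.235 K/W
Q = ΔT/R_total = 191/9.235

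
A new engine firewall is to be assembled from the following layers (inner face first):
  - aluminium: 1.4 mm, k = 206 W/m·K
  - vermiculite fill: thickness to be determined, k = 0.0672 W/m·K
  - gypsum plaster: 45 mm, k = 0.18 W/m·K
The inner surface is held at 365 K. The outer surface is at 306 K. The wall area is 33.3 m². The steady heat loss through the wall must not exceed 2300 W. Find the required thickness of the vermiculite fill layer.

Model the wall as resistances in series:
R_aluminium = L/(kA) = 0.0014/(206×33.3) = 2.041×10^-7 K/W
R_gypsum plaster = L/(kA) = 0.045/(0.18×33.3) = 0.007508 K/W
Sum of the known resistances R_other = 0.007508 K/W
Required total resistance R_tot = ΔT/Q_allow = 59/2300 = 0.02565 K/W
R_vermiculite fill = R_tot − R_other = 0.01814 K/W
L = R·k·A = 0.01814×0.0672×33.3

L ≈ 40.6 mm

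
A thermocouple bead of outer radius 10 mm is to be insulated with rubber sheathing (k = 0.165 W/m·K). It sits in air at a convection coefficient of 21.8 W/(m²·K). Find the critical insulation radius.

For a sphere r_cr = 2k/h = 2×0.165/21.8
r_cr = 15.1 mm; since the bare radius (10 mm) is below r_cr, adding a thin layer of insulation will *increase* heat loss.

r_cr ≈ 15.1 mm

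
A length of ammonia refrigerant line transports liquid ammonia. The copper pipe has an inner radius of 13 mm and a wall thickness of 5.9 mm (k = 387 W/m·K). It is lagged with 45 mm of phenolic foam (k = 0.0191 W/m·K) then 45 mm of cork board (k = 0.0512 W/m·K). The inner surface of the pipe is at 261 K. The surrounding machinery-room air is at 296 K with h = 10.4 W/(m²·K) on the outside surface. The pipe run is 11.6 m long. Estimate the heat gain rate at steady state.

Q ≈ 34 W

Treating each annulus and film as a series resistance:
R_copper pipe wall = ln(18.9/13)/(2π×387×11.6) = 1.327×10^-5 K/W
R_phenolic foam = ln(63.9/18.9)/(2π×0.0191×11.6) = 0.875 K/W
R_cork board = ln(108.9/63.9)/(2π×0.0512×11.6) = 0.1429 K/W
R_outer film = 1/(h_o·2πr_oL) = 1/(10.4×2π×0.1089×11.6) = 0.01211 K/W
R_total = 1.03 K/W
Q = ΔT/R_total = 35/1.03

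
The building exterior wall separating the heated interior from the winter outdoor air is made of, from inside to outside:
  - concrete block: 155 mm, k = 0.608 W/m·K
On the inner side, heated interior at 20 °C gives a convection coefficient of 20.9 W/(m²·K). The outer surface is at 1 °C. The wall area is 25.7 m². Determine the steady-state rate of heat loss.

Q ≈ 1610 W

Series thermal resistances:
R_inner film = 1/(h_i·A) = 1/(20.9×25.7) = 0.001862 K/W
R_concrete block = L/(kA) = 0.155/(0.608×25.7) = 0.00992 K/W
R_total = 0.01178 K/W
Q = ΔT / R_total = 19 / 0.01178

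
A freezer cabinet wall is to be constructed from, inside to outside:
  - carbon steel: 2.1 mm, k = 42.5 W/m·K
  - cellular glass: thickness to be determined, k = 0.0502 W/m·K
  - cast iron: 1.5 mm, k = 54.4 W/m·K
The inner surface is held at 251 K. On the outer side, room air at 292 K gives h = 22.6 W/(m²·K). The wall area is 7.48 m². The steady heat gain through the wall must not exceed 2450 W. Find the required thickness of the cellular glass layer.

Series thermal resistances:
R_carbon steel = L/(kA) = 0.0021/(42.5×7.48) = 6.606×10^-6 K/W
R_cast iron = L/(kA) = 0.0015/(54.4×7.48) = 3.686×10^-6 K/W
R_outer film = 1/(h_o·A) = 1/(22.6×7.48) = 0.005915 K/W
Sum of the known resistances R_other = 0.005926 K/W
Required total resistance R_tot = ΔT/Q_allow = 41/2450 = 0.01673 K/W
R_cellular glass = R_tot − R_other = 0.01081 K/W
L = R·k·A = 0.01081×0.0502×7.48

L ≈ 4.06 mm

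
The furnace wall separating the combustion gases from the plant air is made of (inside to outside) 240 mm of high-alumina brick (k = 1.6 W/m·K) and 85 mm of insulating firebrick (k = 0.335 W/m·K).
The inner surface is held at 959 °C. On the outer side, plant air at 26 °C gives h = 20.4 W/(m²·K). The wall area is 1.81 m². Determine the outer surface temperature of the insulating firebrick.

T ≈ 127 °C

Using the resistance-network approach (series):
R_high-alumina brick = L/(kA) = 0.24/(1.6×1.81) = 0.08287 K/W
R_insulating firebrick = L/(kA) = 0.085/(0.335×1.81) = 0.1402 K/W
R_outer film = 1/(h_o·A) = 1/(20.4×1.81) = 0.02708 K/W
R_total = 0.2501 K/W;  Q = ΔT/R_total = 933/0.2501 = 3730 W
T_interface = T_inner − Q·ΣR(inner→interface) = 959 − 3730×0.2231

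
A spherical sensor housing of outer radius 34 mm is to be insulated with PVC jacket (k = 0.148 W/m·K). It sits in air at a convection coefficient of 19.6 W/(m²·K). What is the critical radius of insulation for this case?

For a sphere r_cr = 2k/h = 2×0.148/19.6
r_cr = 15.1 mm; since the bare radius (34 mm) is above r_cr, any added insulation will reduce heat loss.

r_cr ≈ 15.1 mm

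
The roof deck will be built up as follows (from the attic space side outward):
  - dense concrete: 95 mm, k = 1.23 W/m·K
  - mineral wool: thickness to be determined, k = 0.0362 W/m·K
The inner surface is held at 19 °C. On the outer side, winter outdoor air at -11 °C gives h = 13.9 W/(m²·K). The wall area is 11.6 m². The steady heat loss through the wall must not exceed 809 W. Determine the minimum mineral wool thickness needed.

L ≈ 10.2 mm

Using the resistance-network approach (series):
R_dense concrete = L/(kA) = 0.095/(1.23×11.6) = 0.006658 K/W
R_outer film = 1/(h_o·A) = 1/(13.9×11.6) = 0.006202 K/W
Sum of the known resistances R_other = 0.01286 K/W
Required total resistance R_tot = ΔT/Q_allow = 30/809 = 0.03708 K/W
R_mineral wool = R_tot − R_other = 0.02422 K/W
L = R·k·A = 0.02422×0.0362×11.6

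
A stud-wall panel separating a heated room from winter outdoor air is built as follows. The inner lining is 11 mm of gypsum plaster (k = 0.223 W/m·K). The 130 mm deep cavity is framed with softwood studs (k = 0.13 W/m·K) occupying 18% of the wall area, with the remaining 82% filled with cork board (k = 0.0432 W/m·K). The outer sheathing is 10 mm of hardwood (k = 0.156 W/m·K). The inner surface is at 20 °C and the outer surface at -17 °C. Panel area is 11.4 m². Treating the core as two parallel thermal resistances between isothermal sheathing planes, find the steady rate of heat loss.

Q ≈ 182 W

Sheathing layers in series; stud and cavity paths in parallel between them.
R_inner = 0.011/(0.223×11.4) = 0.004327 K/W
R_stud  = 0.13/(0.13×0.18×11.4) = 0.4873 K/W
R_cav   = 0.13/(0.0432×0.82×11.4) = 0.3219 K/W
1/R_core = 1/R_stud + 1/R_cav → R_core = 0.1939 K/W
R_outer = 0.01/(0.156×11.4) = 0.005623 K/W
R_total = 0.2038 K/W
Q = ΔT/R_total = 37/0.2038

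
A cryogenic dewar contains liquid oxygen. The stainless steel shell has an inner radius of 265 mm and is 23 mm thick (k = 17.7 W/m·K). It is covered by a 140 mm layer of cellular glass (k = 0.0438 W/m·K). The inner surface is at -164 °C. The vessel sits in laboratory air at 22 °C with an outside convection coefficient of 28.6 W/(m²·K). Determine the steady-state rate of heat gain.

Radial (spherical) resistances in series:
R_stainless steel shell = (1/0.265 − 1/0.288)/(4π×17.7) = 0.001355 K/W
R_cellular glass = (1/0.288 − 1/0.428)/(4π×0.0438) = 2.064 K/W
R_outer film = 1/(h·4πr_o²) = 1/(28.6×4π×0.428²) = 0.01519 K/W
R_total = 2.08 K/W
Q = ΔT/R_total = 186/2.08

Q ≈ 89.4 W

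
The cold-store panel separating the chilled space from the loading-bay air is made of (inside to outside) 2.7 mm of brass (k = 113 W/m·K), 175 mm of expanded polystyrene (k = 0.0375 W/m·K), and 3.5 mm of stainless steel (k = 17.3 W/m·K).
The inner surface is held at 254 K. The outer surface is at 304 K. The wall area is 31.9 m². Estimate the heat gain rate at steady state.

Model the wall as resistances in series:
R_brass = L/(kA) = 0.0027/(113×31.9) = 7.49×10^-7 K/W
R_expanded polystyrene = L/(kA) = 0.175/(0.0375×31.9) = 0.1463 K/W
R_stainless steel = L/(kA) = 0.0035/(17.3×31.9) = 6.342×10^-6 K/W
R_total = 0.1463 K/W
Q = ΔT / R_total = 50 / 0.1463

Q ≈ 342 W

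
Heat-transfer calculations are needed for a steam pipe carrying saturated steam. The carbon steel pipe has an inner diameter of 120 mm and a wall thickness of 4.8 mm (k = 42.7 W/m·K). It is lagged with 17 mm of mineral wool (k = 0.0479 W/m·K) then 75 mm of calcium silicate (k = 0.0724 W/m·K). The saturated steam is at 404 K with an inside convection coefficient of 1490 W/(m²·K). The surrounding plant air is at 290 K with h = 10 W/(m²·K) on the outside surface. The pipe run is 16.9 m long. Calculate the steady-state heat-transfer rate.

Per-layer cylindrical resistances, series-summed:
R_inner film = 1/(h_i·2πr₁L) = 1/(1490×2π×0.06×16.9) = 1.053×10^-4 K/W
R_carbon steel pipe wall = ln(64.8/60)/(2π×42.7×16.9) = 1.697×10^-5 K/W
R_mineral wool = ln(81.8/64.8)/(2π×0.0479×16.9) = 0.0458 K/W
R_calcium silicate = ln(156.8/81.8)/(2π×0.0724×16.9) = 0.08464 K/W
R_outer film = 1/(h_o·2πr_oL) = 1/(10×2π×0.1568×16.9) = 0.006006 K/W
R_total = 0.1366 K/W
Q = ΔT/R_total = 114/0.1366

Q ≈ 835 W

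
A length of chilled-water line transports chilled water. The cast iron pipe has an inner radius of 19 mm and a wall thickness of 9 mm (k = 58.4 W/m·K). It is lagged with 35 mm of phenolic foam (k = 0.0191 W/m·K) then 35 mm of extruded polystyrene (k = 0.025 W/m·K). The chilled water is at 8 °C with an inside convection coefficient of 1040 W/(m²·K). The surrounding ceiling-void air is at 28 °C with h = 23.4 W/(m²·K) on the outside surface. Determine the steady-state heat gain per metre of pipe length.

Cylindrical conduction, so R = ln(r₂/r₁)/(2πkL) per layer, in series:
R_inner film = 1/(h_i·2πr₁L) = 1/(1040×2π×0.019×1) = 0.008054 K/W
R_cast iron pipe wall = ln(28/19)/(2π×58.4×1) = 0.001057 K/W
R_phenolic foam = ln(63/28)/(2π×0.0191×1) = 6.757 K/W
R_extruded polystyrene = ln(98/63)/(2π×0.025×1) = 2.813 K/W
R_outer film = 1/(h_o·2πr_oL) = 1/(23.4×2π×0.098×1) = 0.0694 K/W
R_total = 9.649 K/W
Q = ΔT/R_total = 20/9.649

q′ ≈ 2.07 W/m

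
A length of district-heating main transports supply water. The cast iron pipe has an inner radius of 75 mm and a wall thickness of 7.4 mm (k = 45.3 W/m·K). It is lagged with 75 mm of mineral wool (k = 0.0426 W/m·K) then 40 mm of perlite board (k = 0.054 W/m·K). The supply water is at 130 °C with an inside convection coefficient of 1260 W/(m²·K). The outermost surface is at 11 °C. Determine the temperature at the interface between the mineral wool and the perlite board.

Radial resistances (cylindrical: R_cond = ln(r_o/r_i)/(2πkL), R_conv = 1/(h·2πrL)):
R_inner film = 1/(h_i·2πr₁L) = 1/(1260×2π×0.075×1) = 0.001684 K/W
R_cast iron pipe wall = ln(82.4/75)/(2π×45.3×1) = 3.306×10^-4 K/W
R_mineral wool = ln(157.4/82.4)/(2π×0.0426×1) = 2.418 K/W
R_perlite board = ln(197.4/157.4)/(2π×0.054×1) = 0.6674 K/W
R_total = 3.087 K/W
Q = ΔT/R_total = 119/3.087
Q = 38.5 W/m
T_interface = T_inner − Q·ΣR(inner→interface) = 130 − 38.5×2.42

T ≈ 36.7 °C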